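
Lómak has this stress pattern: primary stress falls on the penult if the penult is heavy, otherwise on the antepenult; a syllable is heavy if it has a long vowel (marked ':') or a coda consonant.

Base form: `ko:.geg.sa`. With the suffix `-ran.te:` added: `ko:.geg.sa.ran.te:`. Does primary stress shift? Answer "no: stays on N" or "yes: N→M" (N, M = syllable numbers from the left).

yes: 2→4

Base `ko:.geg.sa` (3 syllables):
  Weights: 1 ko: H, 2 geg H, 3 sa L.
  The penult (syllable 2, geg) is heavy, so it takes stress.
  → primary stress on syllable 2.
Suffixed `ko:.geg.sa.ran.te:` (5 syllables):
  Weights: 3 sa L, 4 ran H, 5 te: H.
  The penult (syllable 4, ran) is heavy, so it takes stress.
  → primary stress on syllable 4.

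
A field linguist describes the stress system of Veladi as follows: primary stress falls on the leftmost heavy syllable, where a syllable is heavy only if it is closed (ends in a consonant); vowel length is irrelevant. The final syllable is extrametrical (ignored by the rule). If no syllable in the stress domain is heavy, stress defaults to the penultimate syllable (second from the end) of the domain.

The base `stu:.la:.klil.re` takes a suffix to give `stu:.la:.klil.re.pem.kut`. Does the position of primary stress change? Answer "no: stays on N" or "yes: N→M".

Base `stu:.la:.klil.re` (4 syllables):
  The final syllable (4, re) is extrametrical; the stress domain is syllables 1–3.
  Weights: 1 stu: L, 2 la: L, 3 klil H.
  Heavy syllables in the domain: 3. The leftmost is syllable 3 (klil).
  → primary stress on syllable 3.
Suffixed `stu:.la:.klil.re.pem.kut` (6 syllables):
  The final syllable (6, kut) is extrametrical; the stress domain is syllables 1–5.
  Weights: 1 stu: L, 2 la: L, 3 klil H, 4 re L, 5 pem H.
  Heavy syllables in the domain: 3, 5. The leftmost is syllable 3 (klil).
  → primary stress on syllable 3.

no: stays on 3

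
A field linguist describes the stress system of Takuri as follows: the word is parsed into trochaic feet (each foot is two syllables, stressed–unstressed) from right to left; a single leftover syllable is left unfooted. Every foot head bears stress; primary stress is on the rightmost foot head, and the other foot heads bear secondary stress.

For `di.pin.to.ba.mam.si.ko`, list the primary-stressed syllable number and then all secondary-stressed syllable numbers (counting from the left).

Parse right to left into trochaic (ˈσσ) feet: di (ˈpin.to) (ˈba.mam) (ˈsi.ko). Syllable 1 is left unfooted.
Foot heads (stressed positions): 2, 4, 6.
End Rule Rightmost: primary stress on the rightmost head = syllable 6.
Secondary stress on 2, 4: di.ˌpin.to.ˌba.mam.ˈsi.ko.

primary 6, secondary 2, 4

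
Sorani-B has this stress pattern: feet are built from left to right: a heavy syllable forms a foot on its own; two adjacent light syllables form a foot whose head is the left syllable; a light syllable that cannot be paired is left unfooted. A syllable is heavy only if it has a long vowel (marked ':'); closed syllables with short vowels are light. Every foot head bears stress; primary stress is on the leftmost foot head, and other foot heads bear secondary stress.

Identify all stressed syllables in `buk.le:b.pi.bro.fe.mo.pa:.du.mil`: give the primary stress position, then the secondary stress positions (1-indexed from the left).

Weights: 1 buk L, 2 le:b H, 3 pi L, 4 bro L, 5 fe L, 6 mo L, 7 pa: H, 8 du L, 9 mil L.
Parse left to right (heavy = foot alone; LL = one foot; stranded L unfooted): buk (ˈle:b) (ˈpi.bro) (ˈfe.mo) (ˈpa:) (ˈdu.mil).
Foot heads: 2, 3, 5, 7, 8.
Primary stress on the leftmost head = syllable 2.
Secondary stress on 3, 5, 7, 8: buk.ˈle:b.ˌpi.bro.ˌfe.mo.ˌpa:.ˌdu.mil.

primary 2, secondary 3, 5, 7, 8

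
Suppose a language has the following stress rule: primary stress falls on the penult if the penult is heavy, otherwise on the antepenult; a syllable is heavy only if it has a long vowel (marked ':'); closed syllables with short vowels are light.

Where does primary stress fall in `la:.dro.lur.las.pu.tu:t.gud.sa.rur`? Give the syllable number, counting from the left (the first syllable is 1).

7

Weights: 7 gud L, 8 sa L, 9 rur L.
The penult (syllable 8, sa) is light, so stress falls on the antepenult (syllable 7, gud).
Primary stress: syllable 7 → la:.dro.lur.las.pu.tu:t.ˈgud.sa.rur.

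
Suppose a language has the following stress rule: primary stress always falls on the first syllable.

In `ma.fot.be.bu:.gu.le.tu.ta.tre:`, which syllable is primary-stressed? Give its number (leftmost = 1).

The word has 9 syllables; the first syllable is syllable 1 (ma).
Primary stress: syllable 1 → ˈma.fot.be.bu:.gu.le.tu.ta.tre:.

1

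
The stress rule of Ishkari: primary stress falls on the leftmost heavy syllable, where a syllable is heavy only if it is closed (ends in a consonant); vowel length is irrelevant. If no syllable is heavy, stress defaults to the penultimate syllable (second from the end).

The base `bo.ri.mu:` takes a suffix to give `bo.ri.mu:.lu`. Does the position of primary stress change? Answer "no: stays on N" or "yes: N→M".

yes: 2→3

Base `bo.ri.mu:` (3 syllables):
  Weights: 1 bo L, 2 ri L, 3 mu: L.
  No heavy syllable in the domain; default to the penultimate syllable (second from the end) = syllable 2.
  → primary stress on syllable 2.
Suffixed `bo.ri.mu:.lu` (4 syllables):
  Weights: 1 bo L, 2 ri L, 3 mu: L, 4 lu L.
  No heavy syllable in the domain; default to the penultimate syllable (second from the end) = syllable 3.
  → primary stress on syllable 3.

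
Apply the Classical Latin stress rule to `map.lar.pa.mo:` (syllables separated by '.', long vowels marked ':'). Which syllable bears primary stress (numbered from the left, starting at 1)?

Classical Latin: stress the penult if heavy (long vowel or closed), else the antepenult.
Weights: 2 lar H, 3 pa L, 4 mo: H.
The penult (syllable 3, pa) is light, so stress falls on the antepenult (syllable 2, lar).
Stress on syllable 2: map.ˈlar.pa.mo:.

2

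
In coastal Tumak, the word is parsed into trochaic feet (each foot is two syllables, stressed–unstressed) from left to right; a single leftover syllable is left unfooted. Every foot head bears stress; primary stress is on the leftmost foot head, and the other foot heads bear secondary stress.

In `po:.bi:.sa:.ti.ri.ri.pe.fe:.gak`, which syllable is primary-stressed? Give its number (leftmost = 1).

1

Parse left to right into trochaic (ˈσσ) feet: (ˈpo:.bi:) (ˈsa:.ti) (ˈri.ri) (ˈpe.fe:) gak. Syllable 9 is left unfooted.
Foot heads (stressed positions): 1, 3, 5, 7.
End Rule Leftmost: primary stress on the leftmost head = syllable 1.
Primary stress: syllable 1 → ˈpo:.bi:.sa:.ti.ri.ri.pe.fe:.gak.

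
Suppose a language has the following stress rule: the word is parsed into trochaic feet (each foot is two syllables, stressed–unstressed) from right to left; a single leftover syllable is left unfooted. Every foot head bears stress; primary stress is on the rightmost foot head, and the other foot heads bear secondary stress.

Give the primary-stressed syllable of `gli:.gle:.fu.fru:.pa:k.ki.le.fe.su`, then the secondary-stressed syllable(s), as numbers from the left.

Parse right to left into trochaic (ˈσσ) feet: gli: (ˈgle:.fu) (ˈfru:.pa:k) (ˈki.le) (ˈfe.su). Syllable 1 is left unfooted.
Foot heads (stressed positions): 2, 4, 6, 8.
End Rule Rightmost: primary stress on the rightmost head = syllable 8.
Secondary stress on 2, 4, 6: gli:.ˌgle:.fu.ˌfru:.pa:k.ˌki.le.ˈfe.su.

primary 8, secondary 2, 4, 6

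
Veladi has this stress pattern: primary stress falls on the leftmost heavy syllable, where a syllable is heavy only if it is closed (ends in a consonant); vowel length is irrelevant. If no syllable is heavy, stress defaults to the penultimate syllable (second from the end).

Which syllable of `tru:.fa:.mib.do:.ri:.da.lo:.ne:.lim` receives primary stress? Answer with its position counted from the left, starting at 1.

Weights: 1 tru: L, 2 fa: L, 3 mib H, 4 do: L, 5 ri: L, 6 da L, 7 lo: L, 8 ne: L, 9 lim H.
Heavy syllables in the domain: 3, 9. The leftmost is syllable 3 (mib).
Primary stress: syllable 3 → tru:.fa:.ˈmib.do:.ri:.da.lo:.ne:.lim.

3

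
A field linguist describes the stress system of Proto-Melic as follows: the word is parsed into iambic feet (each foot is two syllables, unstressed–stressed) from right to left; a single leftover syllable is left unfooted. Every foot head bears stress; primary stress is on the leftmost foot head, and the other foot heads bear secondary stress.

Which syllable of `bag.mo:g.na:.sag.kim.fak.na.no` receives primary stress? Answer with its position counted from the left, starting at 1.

2

Parse right to left into iambic (σˈσ) feet: (bag.ˈmo:g) (na:.ˈsag) (kim.ˈfak) (na.ˈno).
Foot heads (stressed positions): 2, 4, 6, 8.
End Rule Leftmost: primary stress on the leftmost head = syllable 2.
Primary stress: syllable 2 → bag.ˈmo:g.na:.sag.kim.fak.na.no.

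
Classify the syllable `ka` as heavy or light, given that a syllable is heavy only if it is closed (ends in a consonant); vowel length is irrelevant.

light

`ka`: short vowel, open (no coda). Open (no coda) → light.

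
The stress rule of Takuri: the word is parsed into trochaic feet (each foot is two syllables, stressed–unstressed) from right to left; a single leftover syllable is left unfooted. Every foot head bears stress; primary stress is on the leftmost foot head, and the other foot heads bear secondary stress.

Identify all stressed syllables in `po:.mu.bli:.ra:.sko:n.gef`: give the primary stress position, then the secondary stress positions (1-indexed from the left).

primary 1, secondary 3, 5

Parse right to left into trochaic (ˈσσ) feet: (ˈpo:.mu) (ˈbli:.ra:) (ˈsko:n.gef).
Foot heads (stressed positions): 1, 3, 5.
End Rule Leftmost: primary stress on the leftmost head = syllable 1.
Secondary stress on 3, 5: ˈpo:.mu.ˌbli:.ra:.ˌsko:n.gef.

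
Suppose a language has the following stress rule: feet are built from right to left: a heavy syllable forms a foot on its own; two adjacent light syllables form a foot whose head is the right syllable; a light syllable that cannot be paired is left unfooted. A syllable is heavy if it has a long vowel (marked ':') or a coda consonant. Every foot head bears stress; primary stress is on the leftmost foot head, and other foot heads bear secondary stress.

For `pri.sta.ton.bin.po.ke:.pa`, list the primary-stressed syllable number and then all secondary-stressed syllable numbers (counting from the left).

Weights: 1 pri L, 2 sta L, 3 ton H, 4 bin H, 5 po L, 6 ke: H, 7 pa L.
Parse right to left (heavy = foot alone; LL = one foot; stranded L unfooted): (pri.ˈsta) (ˈton) (ˈbin) po (ˈke:) pa.
Foot heads: 2, 3, 4, 6.
Primary stress on the leftmost head = syllable 2.
Secondary stress on 3, 4, 6: pri.ˈsta.ˌton.ˌbin.po.ˌke:.pa.

primary 2, secondary 3, 4, 6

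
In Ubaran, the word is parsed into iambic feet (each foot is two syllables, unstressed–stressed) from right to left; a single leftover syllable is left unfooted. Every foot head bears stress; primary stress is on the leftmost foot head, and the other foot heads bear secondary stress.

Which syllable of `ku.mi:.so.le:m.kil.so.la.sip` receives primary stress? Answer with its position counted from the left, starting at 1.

Parse right to left into iambic (σˈσ) feet: (ku.ˈmi:) (so.ˈle:m) (kil.ˈso) (la.ˈsip).
Foot heads (stressed positions): 2, 4, 6, 8.
End Rule Leftmost: primary stress on the leftmost head = syllable 2.
Primary stress: syllable 2 → ku.ˈmi:.so.le:m.kil.so.la.sip.

2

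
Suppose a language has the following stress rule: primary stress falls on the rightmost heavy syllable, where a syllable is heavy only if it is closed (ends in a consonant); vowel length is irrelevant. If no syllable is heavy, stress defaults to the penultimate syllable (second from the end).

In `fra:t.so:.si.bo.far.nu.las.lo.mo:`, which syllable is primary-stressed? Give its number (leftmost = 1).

7

Weights: 1 fra:t H, 2 so: L, 3 si L, 4 bo L, 5 far H, 6 nu L, 7 las H, 8 lo L, 9 mo: L.
Heavy syllables in the domain: 1, 5, 7. The rightmost is syllable 7 (las).
Primary stress: syllable 7 → fra:t.so:.si.bo.far.nu.ˈlas.lo.mo:.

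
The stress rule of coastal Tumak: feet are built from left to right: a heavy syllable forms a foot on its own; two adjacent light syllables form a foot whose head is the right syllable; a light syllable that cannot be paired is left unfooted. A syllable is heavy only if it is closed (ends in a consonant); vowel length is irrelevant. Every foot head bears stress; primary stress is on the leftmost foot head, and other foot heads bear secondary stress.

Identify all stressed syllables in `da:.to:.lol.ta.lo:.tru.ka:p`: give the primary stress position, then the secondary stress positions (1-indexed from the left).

Weights: 1 da: L, 2 to: L, 3 lol H, 4 ta L, 5 lo: L, 6 tru L, 7 ka:p H.
Parse left to right (heavy = foot alone; LL = one foot; stranded L unfooted): (da:.ˈto:) (ˈlol) (ta.ˈlo:) tru (ˈka:p).
Foot heads: 2, 3, 5, 7.
Primary stress on the leftmost head = syllable 2.
Secondary stress on 3, 5, 7: da:.ˈto:.ˌlol.ta.ˌlo:.tru.ˌka:p.

primary 2, secondary 3, 5, 7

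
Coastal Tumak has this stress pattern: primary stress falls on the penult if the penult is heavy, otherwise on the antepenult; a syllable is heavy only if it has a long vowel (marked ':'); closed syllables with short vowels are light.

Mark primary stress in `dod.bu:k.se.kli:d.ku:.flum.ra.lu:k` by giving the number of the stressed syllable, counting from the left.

6

Weights: 6 flum L, 7 ra L, 8 lu:k H.
The penult (syllable 7, ra) is light, so stress falls on the antepenult (syllable 6, flum).
Primary stress: syllable 6 → dod.bu:k.se.kli:d.ku:.ˈflum.ra.lu:k.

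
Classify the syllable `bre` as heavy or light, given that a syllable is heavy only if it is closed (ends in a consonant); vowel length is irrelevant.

`bre`: short vowel, open (no coda). Open (no coda) → light.

light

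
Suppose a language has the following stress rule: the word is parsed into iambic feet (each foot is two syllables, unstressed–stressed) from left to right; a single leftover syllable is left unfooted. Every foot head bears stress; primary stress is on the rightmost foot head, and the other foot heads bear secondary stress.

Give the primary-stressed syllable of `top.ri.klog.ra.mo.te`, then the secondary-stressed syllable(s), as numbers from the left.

Parse left to right into iambic (σˈσ) feet: (top.ˈri) (klog.ˈra) (mo.ˈte).
Foot heads (stressed positions): 2, 4, 6.
End Rule Rightmost: primary stress on the rightmost head = syllable 6.
Secondary stress on 2, 4: top.ˌri.klog.ˌra.mo.ˈte.

primary 6, secondary 2, 4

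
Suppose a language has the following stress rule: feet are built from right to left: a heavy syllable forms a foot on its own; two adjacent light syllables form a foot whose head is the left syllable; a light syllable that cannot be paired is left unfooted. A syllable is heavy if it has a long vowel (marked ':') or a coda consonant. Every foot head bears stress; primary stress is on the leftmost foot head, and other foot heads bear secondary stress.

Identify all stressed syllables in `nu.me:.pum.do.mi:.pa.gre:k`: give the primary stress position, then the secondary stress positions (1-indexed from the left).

primary 2, secondary 3, 5, 7

Weights: 1 nu L, 2 me: H, 3 pum H, 4 do L, 5 mi: H, 6 pa L, 7 gre:k H.
Parse right to left (heavy = foot alone; LL = one foot; stranded L unfooted): nu (ˈme:) (ˈpum) do (ˈmi:) pa (ˈgre:k).
Foot heads: 2, 3, 5, 7.
Primary stress on the leftmost head = syllable 2.
Secondary stress on 3, 5, 7: nu.ˈme:.ˌpum.do.ˌmi:.pa.ˌgre:k.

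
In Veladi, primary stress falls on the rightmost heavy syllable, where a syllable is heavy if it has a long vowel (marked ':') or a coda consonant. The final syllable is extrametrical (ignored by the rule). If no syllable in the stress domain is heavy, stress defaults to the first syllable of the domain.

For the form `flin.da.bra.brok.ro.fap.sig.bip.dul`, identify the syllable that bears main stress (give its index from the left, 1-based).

The final syllable (9, dul) is extrametrical; the stress domain is syllables 1–8.
Weights: 1 flin H, 2 da L, 3 bra L, 4 brok H, 5 ro L, 6 fap H, 7 sig H, 8 bip H.
Heavy syllables in the domain: 1, 4, 6, 7, 8. The rightmost is syllable 8 (bip).
Primary stress: syllable 8 → flin.da.bra.brok.ro.fap.sig.ˈbip.dul.

8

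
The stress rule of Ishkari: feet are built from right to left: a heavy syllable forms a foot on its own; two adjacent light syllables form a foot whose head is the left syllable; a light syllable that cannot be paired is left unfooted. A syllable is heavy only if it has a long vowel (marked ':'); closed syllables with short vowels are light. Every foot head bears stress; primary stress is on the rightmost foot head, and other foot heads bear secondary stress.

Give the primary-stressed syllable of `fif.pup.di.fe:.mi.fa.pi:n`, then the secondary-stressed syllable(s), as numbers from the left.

primary 7, secondary 2, 4, 5

Weights: 1 fif L, 2 pup L, 3 di L, 4 fe: H, 5 mi L, 6 fa L, 7 pi:n H.
Parse right to left (heavy = foot alone; LL = one foot; stranded L unfooted): fif (ˈpup.di) (ˈfe:) (ˈmi.fa) (ˈpi:n).
Foot heads: 2, 4, 5, 7.
Primary stress on the rightmost head = syllable 7.
Secondary stress on 2, 4, 5: fif.ˌpup.di.ˌfe:.ˌmi.fa.ˈpi:n.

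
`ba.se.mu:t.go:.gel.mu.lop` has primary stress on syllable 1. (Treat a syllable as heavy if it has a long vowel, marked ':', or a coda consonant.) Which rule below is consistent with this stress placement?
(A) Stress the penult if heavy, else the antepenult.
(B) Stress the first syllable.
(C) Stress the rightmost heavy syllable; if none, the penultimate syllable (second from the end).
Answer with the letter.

Rule A → syllable 5 (observed: 1).
Rule B → syllable 1 ✓.
Rule C → syllable 7 (observed: 1).

B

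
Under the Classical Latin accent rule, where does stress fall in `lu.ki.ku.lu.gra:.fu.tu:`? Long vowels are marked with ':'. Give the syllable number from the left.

Classical Latin: stress the penult if heavy (long vowel or closed), else the antepenult.
Weights: 5 gra: H, 6 fu L, 7 tu: H.
The penult (syllable 6, fu) is light, so stress falls on the antepenult (syllable 5, gra:).
Stress on syllable 5: lu.ki.ku.lu.ˈgra:.fu.tu:.

5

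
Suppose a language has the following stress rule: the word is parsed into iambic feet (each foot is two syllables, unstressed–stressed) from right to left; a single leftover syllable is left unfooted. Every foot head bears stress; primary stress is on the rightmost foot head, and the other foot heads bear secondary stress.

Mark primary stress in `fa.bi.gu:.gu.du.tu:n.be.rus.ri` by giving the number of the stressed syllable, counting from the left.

Parse right to left into iambic (σˈσ) feet: fa (bi.ˈgu:) (gu.ˈdu) (tu:n.ˈbe) (rus.ˈri). Syllable 1 is left unfooted.
Foot heads (stressed positions): 3, 5, 7, 9.
End Rule Rightmost: primary stress on the rightmost head = syllable 9.
Primary stress: syllable 9 → fa.bi.gu:.gu.du.tu:n.be.rus.ˈri.

9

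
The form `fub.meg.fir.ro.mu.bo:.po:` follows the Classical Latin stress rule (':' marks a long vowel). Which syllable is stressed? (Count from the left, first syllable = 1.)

Classical Latin: stress the penult if heavy (long vowel or closed), else the antepenult.
Weights: 5 mu L, 6 bo: H, 7 po: H.
The penult (syllable 6, bo:) is heavy, so it takes stress.
Stress on syllable 6: fub.meg.fir.ro.mu.ˈbo:.po:.

6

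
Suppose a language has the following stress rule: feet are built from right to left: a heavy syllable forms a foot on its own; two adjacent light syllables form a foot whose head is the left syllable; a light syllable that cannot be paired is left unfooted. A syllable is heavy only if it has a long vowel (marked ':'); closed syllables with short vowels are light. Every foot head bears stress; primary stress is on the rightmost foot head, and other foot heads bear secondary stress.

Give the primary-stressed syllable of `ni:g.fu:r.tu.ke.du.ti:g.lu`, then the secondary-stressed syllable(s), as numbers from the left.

primary 6, secondary 1, 2, 4

Weights: 1 ni:g H, 2 fu:r H, 3 tu L, 4 ke L, 5 du L, 6 ti:g H, 7 lu L.
Parse right to left (heavy = foot alone; LL = one foot; stranded L unfooted): (ˈni:g) (ˈfu:r) tu (ˈke.du) (ˈti:g) lu.
Foot heads: 1, 2, 4, 6.
Primary stress on the rightmost head = syllable 6.
Secondary stress on 1, 2, 4: ˌni:g.ˌfu:r.tu.ˌke.du.ˈti:g.lu.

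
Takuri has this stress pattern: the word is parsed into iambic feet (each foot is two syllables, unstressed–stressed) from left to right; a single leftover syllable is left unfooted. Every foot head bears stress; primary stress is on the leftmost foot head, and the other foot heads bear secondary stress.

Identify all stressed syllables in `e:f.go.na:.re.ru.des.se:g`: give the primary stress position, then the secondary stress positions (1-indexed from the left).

primary 2, secondary 4, 6

Parse left to right into iambic (σˈσ) feet: (e:f.ˈgo) (na:.ˈre) (ru.ˈdes) se:g. Syllable 7 is left unfooted.
Foot heads (stressed positions): 2, 4, 6.
End Rule Leftmost: primary stress on the leftmost head = syllable 2.
Secondary stress on 4, 6: e:f.ˈgo.na:.ˌre.ru.ˌdes.se:g.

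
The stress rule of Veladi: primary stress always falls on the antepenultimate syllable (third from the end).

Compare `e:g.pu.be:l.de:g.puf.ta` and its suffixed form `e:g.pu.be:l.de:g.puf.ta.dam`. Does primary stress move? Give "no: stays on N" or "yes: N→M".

yes: 4→5

Base `e:g.pu.be:l.de:g.puf.ta` (6 syllables):
  The word has 6 syllables; the antepenultimate syllable (third from the end) is syllable 4 (de:g).
  → primary stress on syllable 4.
Suffixed `e:g.pu.be:l.de:g.puf.ta.dam` (7 syllables):
  The word has 7 syllables; the antepenultimate syllable (third from the end) is syllable 5 (puf).
  → primary stress on syllable 5.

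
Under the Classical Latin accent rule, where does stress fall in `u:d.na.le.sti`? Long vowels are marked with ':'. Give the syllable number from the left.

Classical Latin: stress the penult if heavy (long vowel or closed), else the antepenult.
Weights: 2 na L, 3 le L, 4 sti L.
The penult (syllable 3, le) is light, so stress falls on the antepenult (syllable 2, na).
Stress on syllable 2: u:d.ˈna.le.sti.

2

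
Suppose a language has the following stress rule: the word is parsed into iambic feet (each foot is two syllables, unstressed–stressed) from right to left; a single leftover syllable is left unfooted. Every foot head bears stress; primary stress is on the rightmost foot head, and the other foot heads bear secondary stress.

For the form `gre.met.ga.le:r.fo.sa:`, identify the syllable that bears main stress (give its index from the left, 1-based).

Parse right to left into iambic (σˈσ) feet: (gre.ˈmet) (ga.ˈle:r) (fo.ˈsa:).
Foot heads (stressed positions): 2, 4, 6.
End Rule Rightmost: primary stress on the rightmost head = syllable 6.
Primary stress: syllable 6 → gre.met.ga.le:r.fo.ˈsa:.

6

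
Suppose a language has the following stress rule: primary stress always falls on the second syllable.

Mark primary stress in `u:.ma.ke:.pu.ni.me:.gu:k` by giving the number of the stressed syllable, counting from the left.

2

The word has 7 syllables; the second syllable is syllable 2 (ma).
Primary stress: syllable 2 → u:.ˈma.ke:.pu.ni.me:.gu:k.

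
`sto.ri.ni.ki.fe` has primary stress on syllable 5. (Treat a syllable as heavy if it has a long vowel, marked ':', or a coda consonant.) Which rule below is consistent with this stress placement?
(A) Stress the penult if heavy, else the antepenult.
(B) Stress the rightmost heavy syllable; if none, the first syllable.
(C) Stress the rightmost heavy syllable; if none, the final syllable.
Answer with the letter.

Rule A → syllable 3 (observed: 5).
Rule B → syllable 1 (observed: 5).
Rule C → syllable 5 ✓.

C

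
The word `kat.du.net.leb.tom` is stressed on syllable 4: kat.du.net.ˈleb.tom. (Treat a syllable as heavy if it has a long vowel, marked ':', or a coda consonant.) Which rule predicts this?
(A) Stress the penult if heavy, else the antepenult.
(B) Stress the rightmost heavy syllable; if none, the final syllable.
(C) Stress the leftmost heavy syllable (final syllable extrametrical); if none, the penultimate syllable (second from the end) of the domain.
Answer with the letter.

A

Rule A → syllable 4 ✓.
Rule B → syllable 5 (observed: 4).
Rule C → syllable 1 (observed: 4).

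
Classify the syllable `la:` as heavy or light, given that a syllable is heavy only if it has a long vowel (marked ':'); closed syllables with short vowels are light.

`la:`: long vowel, open (no coda). Long vowel → heavy.

heavy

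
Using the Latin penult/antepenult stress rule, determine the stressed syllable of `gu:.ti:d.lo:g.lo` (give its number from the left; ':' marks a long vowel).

3

Classical Latin: stress the penult if heavy (long vowel or closed), else the antepenult.
Weights: 2 ti:d H, 3 lo:g H, 4 lo L.
The penult (syllable 3, lo:g) is heavy, so it takes stress.
Stress on syllable 3: gu:.ti:d.ˈlo:g.lo.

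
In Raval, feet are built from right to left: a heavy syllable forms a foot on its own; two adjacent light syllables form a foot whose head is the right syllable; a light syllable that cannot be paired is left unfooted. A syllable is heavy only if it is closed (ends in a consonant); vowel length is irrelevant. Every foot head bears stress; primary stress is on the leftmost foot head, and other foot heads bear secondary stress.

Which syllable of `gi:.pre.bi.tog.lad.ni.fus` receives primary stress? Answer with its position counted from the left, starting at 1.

Weights: 1 gi: L, 2 pre L, 3 bi L, 4 tog H, 5 lad H, 6 ni L, 7 fus H.
Parse right to left (heavy = foot alone; LL = one foot; stranded L unfooted): gi: (pre.ˈbi) (ˈtog) (ˈlad) ni (ˈfus).
Foot heads: 3, 4, 5, 7.
Primary stress on the leftmost head = syllable 3.
Primary stress: syllable 3 → gi:.pre.ˈbi.tog.lad.ni.fus.

3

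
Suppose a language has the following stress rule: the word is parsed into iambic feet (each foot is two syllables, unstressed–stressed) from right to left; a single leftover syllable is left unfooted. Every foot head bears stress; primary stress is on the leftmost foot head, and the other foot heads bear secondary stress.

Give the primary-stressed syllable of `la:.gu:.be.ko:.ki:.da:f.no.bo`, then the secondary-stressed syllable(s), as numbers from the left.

primary 2, secondary 4, 6, 8

Parse right to left into iambic (σˈσ) feet: (la:.ˈgu:) (be.ˈko:) (ki:.ˈda:f) (no.ˈbo).
Foot heads (stressed positions): 2, 4, 6, 8.
End Rule Leftmost: primary stress on the leftmost head = syllable 2.
Secondary stress on 4, 6, 8: la:.ˈgu:.be.ˌko:.ki:.ˌda:f.no.ˌbo.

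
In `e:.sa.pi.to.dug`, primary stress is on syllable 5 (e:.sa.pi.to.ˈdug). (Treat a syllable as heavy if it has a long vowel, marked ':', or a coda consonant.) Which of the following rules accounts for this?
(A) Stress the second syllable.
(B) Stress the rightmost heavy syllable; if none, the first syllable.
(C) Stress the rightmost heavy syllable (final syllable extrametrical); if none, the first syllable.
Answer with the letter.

Rule A → syllable 2 (observed: 5).
Rule B → syllable 5 ✓.
Rule C → syllable 1 (observed: 5).

B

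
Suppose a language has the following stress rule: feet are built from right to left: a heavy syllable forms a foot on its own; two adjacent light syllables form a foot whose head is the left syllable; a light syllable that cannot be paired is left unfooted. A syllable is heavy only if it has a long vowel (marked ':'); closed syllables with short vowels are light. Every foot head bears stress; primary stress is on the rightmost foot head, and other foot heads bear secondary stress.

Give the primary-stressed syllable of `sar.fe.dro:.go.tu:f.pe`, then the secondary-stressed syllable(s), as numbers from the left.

primary 5, secondary 1, 3

Weights: 1 sar L, 2 fe L, 3 dro: H, 4 go L, 5 tu:f H, 6 pe L.
Parse right to left (heavy = foot alone; LL = one foot; stranded L unfooted): (ˈsar.fe) (ˈdro:) go (ˈtu:f) pe.
Foot heads: 1, 3, 5.
Primary stress on the rightmost head = syllable 5.
Secondary stress on 1, 3: ˌsar.fe.ˌdro:.go.ˈtu:f.pe.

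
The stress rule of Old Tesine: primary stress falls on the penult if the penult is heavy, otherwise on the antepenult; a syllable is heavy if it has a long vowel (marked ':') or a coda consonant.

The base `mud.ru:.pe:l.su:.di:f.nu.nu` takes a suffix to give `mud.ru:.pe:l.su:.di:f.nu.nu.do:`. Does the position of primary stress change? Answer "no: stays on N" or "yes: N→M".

yes: 5→6

Base `mud.ru:.pe:l.su:.di:f.nu.nu` (7 syllables):
  Weights: 5 di:f H, 6 nu L, 7 nu L.
  The penult (syllable 6, nu) is light, so stress falls on the antepenult (syllable 5, di:f).
  → primary stress on syllable 5.
Suffixed `mud.ru:.pe:l.su:.di:f.nu.nu.do:` (8 syllables):
  Weights: 6 nu L, 7 nu L, 8 do: H.
  The penult (syllable 7, nu) is light, so stress falls on the antepenult (syllable 6, nu).
  → primary stress on syllable 6.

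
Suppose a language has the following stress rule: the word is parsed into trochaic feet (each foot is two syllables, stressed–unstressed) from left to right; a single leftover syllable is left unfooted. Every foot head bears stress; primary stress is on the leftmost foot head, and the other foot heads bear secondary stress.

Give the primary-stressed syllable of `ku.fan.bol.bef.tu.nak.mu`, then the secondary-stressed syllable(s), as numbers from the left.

Parse left to right into trochaic (ˈσσ) feet: (ˈku.fan) (ˈbol.bef) (ˈtu.nak) mu. Syllable 7 is left unfooted.
Foot heads (stressed positions): 1, 3, 5.
End Rule Leftmost: primary stress on the leftmost head = syllable 1.
Secondary stress on 3, 5: ˈku.fan.ˌbol.bef.ˌtu.nak.mu.

primary 1, secondary 3, 5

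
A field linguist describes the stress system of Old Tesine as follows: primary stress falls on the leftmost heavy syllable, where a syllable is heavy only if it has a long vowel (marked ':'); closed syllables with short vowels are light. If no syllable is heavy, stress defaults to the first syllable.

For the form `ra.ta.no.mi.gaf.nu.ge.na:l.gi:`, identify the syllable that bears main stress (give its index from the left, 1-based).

Weights: 1 ra L, 2 ta L, 3 no L, 4 mi L, 5 gaf L, 6 nu L, 7 ge L, 8 na:l H, 9 gi: H.
Heavy syllables in the domain: 8, 9. The leftmost is syllable 8 (na:l).
Primary stress: syllable 8 → ra.ta.no.mi.gaf.nu.ge.ˈna:l.gi:.

8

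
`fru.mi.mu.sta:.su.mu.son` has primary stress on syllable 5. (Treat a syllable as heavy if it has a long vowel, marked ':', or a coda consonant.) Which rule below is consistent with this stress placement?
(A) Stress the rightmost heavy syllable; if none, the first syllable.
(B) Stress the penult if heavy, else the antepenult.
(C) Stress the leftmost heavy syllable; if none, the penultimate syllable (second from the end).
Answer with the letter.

B

Rule A → syllable 7 (observed: 5).
Rule B → syllable 5 ✓.
Rule C → syllable 4 (observed: 5).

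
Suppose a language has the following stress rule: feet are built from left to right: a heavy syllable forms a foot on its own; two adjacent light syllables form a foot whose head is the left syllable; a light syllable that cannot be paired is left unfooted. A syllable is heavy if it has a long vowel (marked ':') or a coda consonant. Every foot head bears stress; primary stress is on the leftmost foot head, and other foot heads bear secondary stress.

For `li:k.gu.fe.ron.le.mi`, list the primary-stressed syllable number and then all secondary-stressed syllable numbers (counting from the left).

Weights: 1 li:k H, 2 gu L, 3 fe L, 4 ron H, 5 le L, 6 mi L.
Parse left to right (heavy = foot alone; LL = one foot; stranded L unfooted): (ˈli:k) (ˈgu.fe) (ˈron) (ˈle.mi).
Foot heads: 1, 2, 4, 5.
Primary stress on the leftmost head = syllable 1.
Secondary stress on 2, 4, 5: ˈli:k.ˌgu.fe.ˌron.ˌle.mi.

primary 1, secondary 2, 4, 5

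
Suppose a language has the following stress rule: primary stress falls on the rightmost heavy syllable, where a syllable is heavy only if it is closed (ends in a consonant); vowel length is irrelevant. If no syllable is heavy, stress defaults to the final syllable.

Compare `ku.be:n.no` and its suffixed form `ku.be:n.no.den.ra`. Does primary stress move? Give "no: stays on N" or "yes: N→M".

Base `ku.be:n.no` (3 syllables):
  Weights: 1 ku L, 2 be:n H, 3 no L.
  Heavy syllables in the domain: 2. The rightmost is syllable 2 (be:n).
  → primary stress on syllable 2.
Suffixed `ku.be:n.no.den.ra` (5 syllables):
  Weights: 1 ku L, 2 be:n H, 3 no L, 4 den H, 5 ra L.
  Heavy syllables in the domain: 2, 4. The rightmost is syllable 4 (den).
  → primary stress on syllable 4.

yes: 2→4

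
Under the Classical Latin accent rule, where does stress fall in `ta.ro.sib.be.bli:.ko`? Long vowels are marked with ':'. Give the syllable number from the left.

5

Classical Latin: stress the penult if heavy (long vowel or closed), else the antepenult.
Weights: 4 be L, 5 bli: H, 6 ko L.
The penult (syllable 5, bli:) is heavy, so it takes stress.
Stress on syllable 5: ta.ro.sib.be.ˈbli:.ko.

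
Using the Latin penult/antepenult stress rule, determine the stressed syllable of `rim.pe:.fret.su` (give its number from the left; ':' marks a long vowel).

Classical Latin: stress the penult if heavy (long vowel or closed), else the antepenult.
Weights: 2 pe: H, 3 fret H, 4 su L.
The penult (syllable 3, fret) is heavy, so it takes stress.
Stress on syllable 3: rim.pe:.ˈfret.su.

3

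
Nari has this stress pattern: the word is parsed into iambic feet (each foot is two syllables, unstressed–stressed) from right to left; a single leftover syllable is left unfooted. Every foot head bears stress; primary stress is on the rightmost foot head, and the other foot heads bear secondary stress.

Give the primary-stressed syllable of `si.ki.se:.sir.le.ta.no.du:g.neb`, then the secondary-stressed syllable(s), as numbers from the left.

Parse right to left into iambic (σˈσ) feet: si (ki.ˈse:) (sir.ˈle) (ta.ˈno) (du:g.ˈneb). Syllable 1 is left unfooted.
Foot heads (stressed positions): 3, 5, 7, 9.
End Rule Rightmost: primary stress on the rightmost head = syllable 9.
Secondary stress on 3, 5, 7: si.ki.ˌse:.sir.ˌle.ta.ˌno.du:g.ˈneb.

primary 9, secondary 3, 5, 7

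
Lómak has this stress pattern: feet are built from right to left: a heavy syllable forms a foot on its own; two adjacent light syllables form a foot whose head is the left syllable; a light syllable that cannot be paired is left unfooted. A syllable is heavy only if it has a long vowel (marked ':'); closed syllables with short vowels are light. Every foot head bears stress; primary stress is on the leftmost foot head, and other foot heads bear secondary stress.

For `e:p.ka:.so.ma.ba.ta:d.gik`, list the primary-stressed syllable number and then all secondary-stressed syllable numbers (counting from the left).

primary 1, secondary 2, 4, 6

Weights: 1 e:p H, 2 ka: H, 3 so L, 4 ma L, 5 ba L, 6 ta:d H, 7 gik L.
Parse right to left (heavy = foot alone; LL = one foot; stranded L unfooted): (ˈe:p) (ˈka:) so (ˈma.ba) (ˈta:d) gik.
Foot heads: 1, 2, 4, 6.
Primary stress on the leftmost head = syllable 1.
Secondary stress on 2, 4, 6: ˈe:p.ˌka:.so.ˌma.ba.ˌta:d.gik.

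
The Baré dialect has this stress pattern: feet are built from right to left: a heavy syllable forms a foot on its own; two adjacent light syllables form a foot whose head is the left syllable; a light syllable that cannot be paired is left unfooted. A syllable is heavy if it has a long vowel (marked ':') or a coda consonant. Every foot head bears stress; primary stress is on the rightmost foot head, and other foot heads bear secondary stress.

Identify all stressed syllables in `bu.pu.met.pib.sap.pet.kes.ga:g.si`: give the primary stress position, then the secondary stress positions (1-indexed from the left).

Weights: 1 bu L, 2 pu L, 3 met H, 4 pib H, 5 sap H, 6 pet H, 7 kes H, 8 ga:g H, 9 si L.
Parse right to left (heavy = foot alone; LL = one foot; stranded L unfooted): (ˈbu.pu) (ˈmet) (ˈpib) (ˈsap) (ˈpet) (ˈkes) (ˈga:g) si.
Foot heads: 1, 3, 4, 5, 6, 7, 8.
Primary stress on the rightmost head = syllable 8.
Secondary stress on 1, 3, 4, 5, 6, 7: ˌbu.pu.ˌmet.ˌpib.ˌsap.ˌpet.ˌkes.ˈga:g.si.

primary 8, secondary 1, 3, 4, 5, 6, 7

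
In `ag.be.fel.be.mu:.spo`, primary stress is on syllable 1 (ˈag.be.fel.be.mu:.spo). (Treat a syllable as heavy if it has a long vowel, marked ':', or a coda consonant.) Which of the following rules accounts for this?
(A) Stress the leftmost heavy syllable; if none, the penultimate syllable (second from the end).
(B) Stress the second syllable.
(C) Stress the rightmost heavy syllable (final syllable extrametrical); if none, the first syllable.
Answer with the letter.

A

Rule A → syllable 1 ✓.
Rule B → syllable 2 (observed: 1).
Rule C → syllable 5 (observed: 1).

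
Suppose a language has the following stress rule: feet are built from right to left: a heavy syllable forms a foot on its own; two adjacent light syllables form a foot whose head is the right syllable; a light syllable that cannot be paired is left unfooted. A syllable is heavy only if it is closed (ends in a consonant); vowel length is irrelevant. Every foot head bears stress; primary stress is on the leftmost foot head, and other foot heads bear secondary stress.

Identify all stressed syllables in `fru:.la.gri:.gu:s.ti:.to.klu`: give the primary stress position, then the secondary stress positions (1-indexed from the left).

primary 3, secondary 4, 7

Weights: 1 fru: L, 2 la L, 3 gri: L, 4 gu:s H, 5 ti: L, 6 to L, 7 klu L.
Parse right to left (heavy = foot alone; LL = one foot; stranded L unfooted): fru: (la.ˈgri:) (ˈgu:s) ti: (to.ˈklu).
Foot heads: 3, 4, 7.
Primary stress on the leftmost head = syllable 3.
Secondary stress on 4, 7: fru:.la.ˈgri:.ˌgu:s.ti:.to.ˌklu.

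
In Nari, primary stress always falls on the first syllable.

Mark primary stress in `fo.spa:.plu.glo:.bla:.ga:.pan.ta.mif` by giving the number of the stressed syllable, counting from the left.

1

The word has 9 syllables; the first syllable is syllable 1 (fo).
Primary stress: syllable 1 → ˈfo.spa:.plu.glo:.bla:.ga:.pan.ta.mif.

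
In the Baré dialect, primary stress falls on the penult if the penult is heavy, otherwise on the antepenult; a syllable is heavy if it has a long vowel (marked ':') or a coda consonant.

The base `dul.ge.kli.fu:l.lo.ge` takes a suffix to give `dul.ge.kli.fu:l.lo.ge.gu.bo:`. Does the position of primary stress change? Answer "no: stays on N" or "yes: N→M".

Base `dul.ge.kli.fu:l.lo.ge` (6 syllables):
  Weights: 4 fu:l H, 5 lo L, 6 ge L.
  The penult (syllable 5, lo) is light, so stress falls on the antepenult (syllable 4, fu:l).
  → primary stress on syllable 4.
Suffixed `dul.ge.kli.fu:l.lo.ge.gu.bo:` (8 syllables):
  Weights: 6 ge L, 7 gu L, 8 bo: H.
  The penult (syllable 7, gu) is light, so stress falls on the antepenult (syllable 6, ge).
  → primary stress on syllable 6.

yes: 4→6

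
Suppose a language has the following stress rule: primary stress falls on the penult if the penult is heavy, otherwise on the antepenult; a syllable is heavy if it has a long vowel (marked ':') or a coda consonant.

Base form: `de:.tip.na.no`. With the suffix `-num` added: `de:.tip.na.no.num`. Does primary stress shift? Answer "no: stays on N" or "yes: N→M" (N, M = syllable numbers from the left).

yes: 2→3

Base `de:.tip.na.no` (4 syllables):
  Weights: 2 tip H, 3 na L, 4 no L.
  The penult (syllable 3, na) is light, so stress falls on the antepenult (syllable 2, tip).
  → primary stress on syllable 2.
Suffixed `de:.tip.na.no.num` (5 syllables):
  Weights: 3 na L, 4 no L, 5 num H.
  The penult (syllable 4, no) is light, so stress falls on the antepenult (syllable 3, na).
  → primary stress on syllable 3.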